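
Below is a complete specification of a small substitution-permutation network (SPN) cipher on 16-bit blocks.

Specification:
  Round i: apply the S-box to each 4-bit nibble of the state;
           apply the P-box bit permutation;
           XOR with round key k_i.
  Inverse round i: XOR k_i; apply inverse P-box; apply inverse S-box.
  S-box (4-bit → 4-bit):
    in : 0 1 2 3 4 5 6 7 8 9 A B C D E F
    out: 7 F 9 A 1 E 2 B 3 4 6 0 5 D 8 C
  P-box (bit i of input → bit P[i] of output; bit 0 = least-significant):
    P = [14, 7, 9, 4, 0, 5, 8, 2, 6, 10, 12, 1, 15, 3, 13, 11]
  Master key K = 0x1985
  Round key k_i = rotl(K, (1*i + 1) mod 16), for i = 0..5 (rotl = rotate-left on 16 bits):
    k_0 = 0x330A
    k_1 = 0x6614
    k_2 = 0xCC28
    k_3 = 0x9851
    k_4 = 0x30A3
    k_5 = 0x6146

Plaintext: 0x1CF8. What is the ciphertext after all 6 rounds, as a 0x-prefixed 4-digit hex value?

s_0 = plaintext = 0x1CF8
s_1 = Round(s_0, k_0) = 0xCAC6
s_2 = Round(s_1, k_1) = 0xD395
s_3 = Round(s_2, k_2) = 0x63BA
s_4 = Round(s_3, k_3) = 0x9EDB
s_5 = Round(s_4, k_4) = 0x11A4
s_6 = Round(s_5, k_5) = 0x9C2C

0x9C2C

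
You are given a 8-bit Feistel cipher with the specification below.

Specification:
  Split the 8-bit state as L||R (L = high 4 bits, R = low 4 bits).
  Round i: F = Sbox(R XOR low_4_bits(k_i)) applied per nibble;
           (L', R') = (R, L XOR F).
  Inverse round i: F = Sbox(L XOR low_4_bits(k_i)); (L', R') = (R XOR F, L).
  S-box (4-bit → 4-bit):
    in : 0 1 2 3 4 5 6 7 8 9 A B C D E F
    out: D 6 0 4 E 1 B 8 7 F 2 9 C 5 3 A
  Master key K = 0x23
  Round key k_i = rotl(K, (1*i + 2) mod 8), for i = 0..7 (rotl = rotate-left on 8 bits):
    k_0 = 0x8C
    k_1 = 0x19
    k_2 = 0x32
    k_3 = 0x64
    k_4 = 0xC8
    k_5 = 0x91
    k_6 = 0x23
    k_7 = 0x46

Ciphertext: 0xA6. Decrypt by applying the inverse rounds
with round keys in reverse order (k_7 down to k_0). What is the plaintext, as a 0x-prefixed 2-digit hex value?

0x9F

s_0 = ciphertext = 0xA6
s_1 = InvRound(s_0, k_7) = 0xAA
s_2 = InvRound(s_1, k_6) = 0x5A
s_3 = InvRound(s_2, k_5) = 0x45
s_4 = InvRound(s_3, k_4) = 0x94
s_5 = InvRound(s_4, k_3) = 0x19
s_6 = InvRound(s_5, k_2) = 0xD1
s_7 = InvRound(s_6, k_1) = 0xFD
s_8 = InvRound(s_7, k_0) = 0x9F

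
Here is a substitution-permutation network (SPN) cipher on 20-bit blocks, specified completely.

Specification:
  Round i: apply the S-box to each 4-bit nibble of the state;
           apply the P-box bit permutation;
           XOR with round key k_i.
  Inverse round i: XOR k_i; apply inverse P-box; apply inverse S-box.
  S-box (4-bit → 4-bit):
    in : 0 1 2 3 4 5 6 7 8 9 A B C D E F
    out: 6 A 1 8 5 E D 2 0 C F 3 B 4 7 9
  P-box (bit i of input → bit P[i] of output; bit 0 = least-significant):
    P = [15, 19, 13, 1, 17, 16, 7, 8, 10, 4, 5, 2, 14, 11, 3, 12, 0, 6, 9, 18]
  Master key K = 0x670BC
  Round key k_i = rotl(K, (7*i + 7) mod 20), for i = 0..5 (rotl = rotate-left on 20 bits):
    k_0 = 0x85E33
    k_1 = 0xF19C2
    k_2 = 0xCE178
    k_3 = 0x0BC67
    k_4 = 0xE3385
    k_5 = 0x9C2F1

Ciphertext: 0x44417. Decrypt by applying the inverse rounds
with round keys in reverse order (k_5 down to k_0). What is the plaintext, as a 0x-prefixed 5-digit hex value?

0x82FD3

s_0 = ciphertext = 0x44417
s_1 = InvRound(s_0, k_5) = 0x5860C
s_2 = InvRound(s_1, k_4) = 0x292AE
s_3 = InvRound(s_2, k_3) = 0xE024D
s_4 = InvRound(s_3, k_2) = 0x425F4
s_5 = InvRound(s_4, k_1) = 0x81AB5
s_6 = InvRound(s_5, k_0) = 0x82FD3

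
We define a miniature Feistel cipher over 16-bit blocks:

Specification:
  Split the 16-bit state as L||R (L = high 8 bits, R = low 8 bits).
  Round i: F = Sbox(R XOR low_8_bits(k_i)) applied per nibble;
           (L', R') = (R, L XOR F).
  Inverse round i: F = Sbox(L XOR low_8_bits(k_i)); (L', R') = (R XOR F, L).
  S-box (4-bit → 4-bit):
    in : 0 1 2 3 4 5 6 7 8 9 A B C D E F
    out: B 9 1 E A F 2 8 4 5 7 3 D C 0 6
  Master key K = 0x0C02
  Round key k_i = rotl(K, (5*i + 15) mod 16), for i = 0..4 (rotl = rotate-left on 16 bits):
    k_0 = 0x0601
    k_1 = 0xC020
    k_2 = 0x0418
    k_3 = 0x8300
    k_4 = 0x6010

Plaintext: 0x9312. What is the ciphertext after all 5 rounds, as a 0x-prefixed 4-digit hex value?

s_0 = plaintext = 0x9312
s_1 = Round(s_0, k_0) = 0x120D
s_2 = Round(s_1, k_1) = 0x0D0E
s_3 = Round(s_2, k_2) = 0x0E9F
s_4 = Round(s_3, k_3) = 0x9F58
s_5 = Round(s_4, k_4) = 0x583B

0x583B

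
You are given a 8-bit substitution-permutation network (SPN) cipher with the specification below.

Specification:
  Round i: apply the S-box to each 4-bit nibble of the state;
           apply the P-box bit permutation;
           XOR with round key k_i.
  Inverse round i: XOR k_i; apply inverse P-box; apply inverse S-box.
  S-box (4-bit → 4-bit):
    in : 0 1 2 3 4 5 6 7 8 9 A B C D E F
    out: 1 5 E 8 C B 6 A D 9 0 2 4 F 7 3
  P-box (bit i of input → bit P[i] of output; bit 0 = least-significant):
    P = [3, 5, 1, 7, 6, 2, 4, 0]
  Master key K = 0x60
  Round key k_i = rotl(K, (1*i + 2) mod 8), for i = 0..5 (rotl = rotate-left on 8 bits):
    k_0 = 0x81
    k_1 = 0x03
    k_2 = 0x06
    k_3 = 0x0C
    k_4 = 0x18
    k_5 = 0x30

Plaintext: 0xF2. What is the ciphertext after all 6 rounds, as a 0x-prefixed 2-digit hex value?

s_0 = plaintext = 0xF2
s_1 = Round(s_0, k_0) = 0x67
s_2 = Round(s_1, k_1) = 0xB7
s_3 = Round(s_2, k_2) = 0xA2
s_4 = Round(s_3, k_3) = 0xAE
s_5 = Round(s_4, k_4) = 0x32
s_6 = Round(s_5, k_5) = 0x93

0x93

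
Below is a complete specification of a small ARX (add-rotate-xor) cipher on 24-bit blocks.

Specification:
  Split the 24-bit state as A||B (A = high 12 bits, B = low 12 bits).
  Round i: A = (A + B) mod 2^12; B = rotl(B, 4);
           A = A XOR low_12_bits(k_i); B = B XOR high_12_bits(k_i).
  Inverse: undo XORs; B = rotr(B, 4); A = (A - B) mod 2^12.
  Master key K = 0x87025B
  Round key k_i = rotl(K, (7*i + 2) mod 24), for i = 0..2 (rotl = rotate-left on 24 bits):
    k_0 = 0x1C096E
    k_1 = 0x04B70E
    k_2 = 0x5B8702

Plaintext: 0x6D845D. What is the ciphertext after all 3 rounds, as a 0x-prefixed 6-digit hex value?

0x572549

s_0 = plaintext = 0x6D845D
s_1 = Round(s_0, k_0) = 0x25B414
s_2 = Round(s_1, k_1) = 0x16110F
s_3 = Round(s_2, k_2) = 0x572549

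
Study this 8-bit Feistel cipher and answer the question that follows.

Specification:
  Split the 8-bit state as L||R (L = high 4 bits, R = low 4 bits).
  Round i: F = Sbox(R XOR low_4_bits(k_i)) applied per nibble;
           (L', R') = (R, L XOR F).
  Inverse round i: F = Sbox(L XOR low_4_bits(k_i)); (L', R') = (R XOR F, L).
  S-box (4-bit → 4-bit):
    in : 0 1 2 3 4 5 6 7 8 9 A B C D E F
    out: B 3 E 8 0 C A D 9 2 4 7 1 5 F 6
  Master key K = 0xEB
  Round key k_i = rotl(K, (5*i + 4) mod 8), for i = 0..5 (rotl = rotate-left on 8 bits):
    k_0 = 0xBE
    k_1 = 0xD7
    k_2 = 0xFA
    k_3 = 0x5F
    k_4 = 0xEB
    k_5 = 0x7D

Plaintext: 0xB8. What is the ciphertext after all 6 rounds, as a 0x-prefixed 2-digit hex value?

s_0 = plaintext = 0xB8
s_1 = Round(s_0, k_0) = 0x81
s_2 = Round(s_1, k_1) = 0x12
s_3 = Round(s_2, k_2) = 0x28
s_4 = Round(s_3, k_3) = 0x8F
s_5 = Round(s_4, k_4) = 0xF8
s_6 = Round(s_5, k_5) = 0x83

0x83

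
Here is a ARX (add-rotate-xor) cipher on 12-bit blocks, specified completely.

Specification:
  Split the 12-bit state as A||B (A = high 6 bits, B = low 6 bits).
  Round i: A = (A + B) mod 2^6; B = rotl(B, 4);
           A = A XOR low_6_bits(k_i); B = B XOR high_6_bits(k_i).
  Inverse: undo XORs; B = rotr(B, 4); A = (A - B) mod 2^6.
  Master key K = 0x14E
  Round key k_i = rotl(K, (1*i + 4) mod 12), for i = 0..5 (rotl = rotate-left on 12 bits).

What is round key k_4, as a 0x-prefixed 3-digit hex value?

K = 0x14E
k_0 = rotl(K, (1*0+4) mod 12) = rotl(K, 4) = 0x4E1
k_1 = rotl(K, (1*1+4) mod 12) = rotl(K, 5) = 0x9C2
k_2 = rotl(K, (1*2+4) mod 12) = rotl(K, 6) = 0x385
k_3 = rotl(K, (1*3+4) mod 12) = rotl(K, 7) = 0x70A
k_4 = rotl(K, (1*4+4) mod 12) = rotl(K, 8) = 0xE14

0xE14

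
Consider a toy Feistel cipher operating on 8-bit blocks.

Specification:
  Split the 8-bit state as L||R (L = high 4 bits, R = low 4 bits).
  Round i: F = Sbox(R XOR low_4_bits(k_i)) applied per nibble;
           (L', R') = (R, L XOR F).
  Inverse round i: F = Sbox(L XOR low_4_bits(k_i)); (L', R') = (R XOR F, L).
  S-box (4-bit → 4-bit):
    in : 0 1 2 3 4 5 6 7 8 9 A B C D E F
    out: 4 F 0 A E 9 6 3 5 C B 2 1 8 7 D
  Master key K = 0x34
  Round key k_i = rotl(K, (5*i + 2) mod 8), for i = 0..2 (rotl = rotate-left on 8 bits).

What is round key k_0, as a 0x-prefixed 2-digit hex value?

K = 0x34
k_0 = rotl(K, (5*0+2) mod 8) = rotl(K, 2) = 0xD0

0xD0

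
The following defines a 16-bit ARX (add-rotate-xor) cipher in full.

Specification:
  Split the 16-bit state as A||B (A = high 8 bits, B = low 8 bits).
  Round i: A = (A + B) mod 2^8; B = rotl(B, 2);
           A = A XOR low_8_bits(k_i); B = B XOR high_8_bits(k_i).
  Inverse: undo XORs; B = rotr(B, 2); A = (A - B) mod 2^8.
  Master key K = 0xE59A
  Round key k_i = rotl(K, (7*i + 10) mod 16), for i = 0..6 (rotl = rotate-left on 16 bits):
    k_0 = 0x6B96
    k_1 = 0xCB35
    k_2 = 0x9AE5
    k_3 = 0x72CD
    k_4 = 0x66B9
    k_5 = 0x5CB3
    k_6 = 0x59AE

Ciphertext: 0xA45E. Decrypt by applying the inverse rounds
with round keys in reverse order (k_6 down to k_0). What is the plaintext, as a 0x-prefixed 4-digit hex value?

s_0 = ciphertext = 0xA45E
s_1 = InvRound(s_0, k_6) = 0x49C1
s_2 = InvRound(s_1, k_5) = 0x9367
s_3 = InvRound(s_2, k_4) = 0xEA40
s_4 = InvRound(s_3, k_3) = 0x9B8C
s_5 = InvRound(s_4, k_2) = 0xF985
s_6 = InvRound(s_5, k_1) = 0x3993
s_7 = InvRound(s_6, k_0) = 0x713E

0x713E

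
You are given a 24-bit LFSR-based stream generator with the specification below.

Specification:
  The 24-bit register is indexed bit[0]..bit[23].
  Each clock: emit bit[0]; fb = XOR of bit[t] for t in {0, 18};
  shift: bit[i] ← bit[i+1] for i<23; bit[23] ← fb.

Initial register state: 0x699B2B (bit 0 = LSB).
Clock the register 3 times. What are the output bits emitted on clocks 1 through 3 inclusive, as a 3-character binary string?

reg_0 = 0x699B2B
clock 1: out=1, reg = 0xB4CD95
clock 2: out=1, reg = 0x5A66CA
clock 3: out=0, reg = 0x2D3365

110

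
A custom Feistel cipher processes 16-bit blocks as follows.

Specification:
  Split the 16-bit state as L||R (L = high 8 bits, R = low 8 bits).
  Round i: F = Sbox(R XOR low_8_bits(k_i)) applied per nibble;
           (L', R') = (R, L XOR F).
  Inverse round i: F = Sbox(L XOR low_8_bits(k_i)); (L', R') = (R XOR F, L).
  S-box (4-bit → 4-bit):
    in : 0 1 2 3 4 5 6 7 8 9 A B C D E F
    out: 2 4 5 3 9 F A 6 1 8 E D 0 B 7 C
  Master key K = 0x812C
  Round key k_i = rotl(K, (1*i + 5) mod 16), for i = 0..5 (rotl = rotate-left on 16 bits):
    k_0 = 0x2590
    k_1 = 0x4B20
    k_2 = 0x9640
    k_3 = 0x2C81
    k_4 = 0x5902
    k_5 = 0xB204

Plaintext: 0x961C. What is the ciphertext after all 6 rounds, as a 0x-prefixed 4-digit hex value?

0xC044

s_0 = plaintext = 0x961C
s_1 = Round(s_0, k_0) = 0x1C86
s_2 = Round(s_1, k_1) = 0x86F6
s_3 = Round(s_2, k_2) = 0xF65C
s_4 = Round(s_3, k_3) = 0x5C4D
s_5 = Round(s_4, k_4) = 0x4DC0
s_6 = Round(s_5, k_5) = 0xC044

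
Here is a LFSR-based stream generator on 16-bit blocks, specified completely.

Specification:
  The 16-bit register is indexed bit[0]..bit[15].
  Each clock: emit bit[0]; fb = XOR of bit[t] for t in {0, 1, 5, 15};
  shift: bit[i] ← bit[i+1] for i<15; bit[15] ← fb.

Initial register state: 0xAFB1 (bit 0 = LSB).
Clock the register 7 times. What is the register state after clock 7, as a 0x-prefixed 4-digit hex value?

reg_0 = 0xAFB1
clock 1: out=1, reg = 0xD7D8
clock 2: out=0, reg = 0xEBEC
clock 3: out=0, reg = 0x75F6
clock 4: out=0, reg = 0x3AFB
clock 5: out=1, reg = 0x9D7D
clock 6: out=1, reg = 0xCEBE
clock 7: out=0, reg = 0xE75F

0xE75F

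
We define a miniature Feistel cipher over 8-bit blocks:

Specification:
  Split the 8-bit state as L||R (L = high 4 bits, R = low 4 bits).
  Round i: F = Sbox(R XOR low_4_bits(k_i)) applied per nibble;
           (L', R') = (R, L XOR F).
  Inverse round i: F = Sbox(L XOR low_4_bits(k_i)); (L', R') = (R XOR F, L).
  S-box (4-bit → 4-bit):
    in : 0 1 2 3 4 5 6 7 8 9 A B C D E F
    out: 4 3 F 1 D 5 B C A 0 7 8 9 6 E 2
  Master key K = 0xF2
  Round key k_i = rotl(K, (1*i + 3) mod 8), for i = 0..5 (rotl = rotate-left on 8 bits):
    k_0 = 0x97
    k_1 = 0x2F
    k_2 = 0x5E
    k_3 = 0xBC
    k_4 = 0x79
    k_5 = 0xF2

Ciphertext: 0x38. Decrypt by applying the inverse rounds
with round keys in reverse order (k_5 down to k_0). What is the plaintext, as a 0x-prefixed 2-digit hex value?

0x6B

s_0 = ciphertext = 0x38
s_1 = InvRound(s_0, k_5) = 0xB3
s_2 = InvRound(s_1, k_4) = 0xCB
s_3 = InvRound(s_2, k_3) = 0xFC
s_4 = InvRound(s_3, k_2) = 0xFF
s_5 = InvRound(s_4, k_1) = 0xBF
s_6 = InvRound(s_5, k_0) = 0x6B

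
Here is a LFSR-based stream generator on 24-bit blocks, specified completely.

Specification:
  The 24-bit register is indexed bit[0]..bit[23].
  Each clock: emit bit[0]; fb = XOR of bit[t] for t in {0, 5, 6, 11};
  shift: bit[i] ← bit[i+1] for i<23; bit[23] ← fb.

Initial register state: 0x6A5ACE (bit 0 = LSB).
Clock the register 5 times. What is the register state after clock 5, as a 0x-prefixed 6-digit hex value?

reg_0 = 0x6A5ACE
clock 1: out=0, reg = 0x352D67
clock 2: out=1, reg = 0x1A96B3
clock 3: out=1, reg = 0x0D4B59
clock 4: out=1, reg = 0x86A5AC
clock 5: out=0, reg = 0xC352D6

0xC352D6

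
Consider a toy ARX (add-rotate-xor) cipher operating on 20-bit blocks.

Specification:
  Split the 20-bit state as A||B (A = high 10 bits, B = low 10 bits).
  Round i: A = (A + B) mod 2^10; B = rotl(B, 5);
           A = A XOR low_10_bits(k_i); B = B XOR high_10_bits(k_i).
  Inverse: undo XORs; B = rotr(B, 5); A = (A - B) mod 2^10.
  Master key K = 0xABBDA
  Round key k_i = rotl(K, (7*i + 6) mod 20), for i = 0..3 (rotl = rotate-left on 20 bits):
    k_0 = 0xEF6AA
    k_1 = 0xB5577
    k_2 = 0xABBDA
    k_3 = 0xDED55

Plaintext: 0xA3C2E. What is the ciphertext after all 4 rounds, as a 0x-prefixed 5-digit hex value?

s_0 = plaintext = 0xA3C2E
s_1 = Round(s_0, k_0) = 0x05E7C
s_2 = Round(s_1, k_1) = 0xF9146
s_3 = Round(s_2, k_2) = 0xBC264
s_4 = Round(s_3, k_3) = 0x007E8

0x007E8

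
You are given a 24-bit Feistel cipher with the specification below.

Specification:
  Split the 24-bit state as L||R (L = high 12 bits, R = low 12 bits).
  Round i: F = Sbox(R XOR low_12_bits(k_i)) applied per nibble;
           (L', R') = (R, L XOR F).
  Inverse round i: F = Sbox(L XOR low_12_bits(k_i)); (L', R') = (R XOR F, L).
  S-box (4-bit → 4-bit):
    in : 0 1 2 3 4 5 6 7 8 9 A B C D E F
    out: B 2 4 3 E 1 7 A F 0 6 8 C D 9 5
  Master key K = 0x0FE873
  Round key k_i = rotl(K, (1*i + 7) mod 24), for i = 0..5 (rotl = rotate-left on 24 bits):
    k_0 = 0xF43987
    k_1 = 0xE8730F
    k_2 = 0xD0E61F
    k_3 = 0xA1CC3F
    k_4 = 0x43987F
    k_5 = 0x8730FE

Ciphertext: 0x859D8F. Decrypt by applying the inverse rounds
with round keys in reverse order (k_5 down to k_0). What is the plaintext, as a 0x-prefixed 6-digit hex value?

0xA001FA

s_0 = ciphertext = 0x859D8F
s_1 = InvRound(s_0, k_5) = 0x2E5859
s_2 = InvRound(s_1, k_4) = 0xE5F2E5
s_3 = InvRound(s_2, k_3) = 0x69EE5F
s_4 = InvRound(s_3, k_2) = 0x5AD69E
s_5 = InvRound(s_4, k_1) = 0x1FA5AD
s_6 = InvRound(s_5, k_0) = 0xA001FA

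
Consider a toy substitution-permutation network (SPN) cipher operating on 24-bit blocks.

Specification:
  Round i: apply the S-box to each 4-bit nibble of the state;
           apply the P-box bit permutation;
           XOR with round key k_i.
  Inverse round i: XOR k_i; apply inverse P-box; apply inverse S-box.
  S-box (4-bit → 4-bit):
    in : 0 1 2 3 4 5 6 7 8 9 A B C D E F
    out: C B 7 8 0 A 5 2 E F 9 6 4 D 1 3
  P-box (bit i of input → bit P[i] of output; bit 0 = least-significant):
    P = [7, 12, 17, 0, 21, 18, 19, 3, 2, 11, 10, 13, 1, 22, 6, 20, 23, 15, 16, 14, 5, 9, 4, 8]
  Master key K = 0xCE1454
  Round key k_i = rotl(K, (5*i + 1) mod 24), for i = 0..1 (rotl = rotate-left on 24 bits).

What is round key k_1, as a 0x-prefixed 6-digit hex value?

K = 0xCE1454
k_0 = rotl(K, (5*0+1) mod 24) = rotl(K, 1) = 0x9C28A9
k_1 = rotl(K, (5*1+1) mod 24) = rotl(K, 6) = 0x851533

0x851533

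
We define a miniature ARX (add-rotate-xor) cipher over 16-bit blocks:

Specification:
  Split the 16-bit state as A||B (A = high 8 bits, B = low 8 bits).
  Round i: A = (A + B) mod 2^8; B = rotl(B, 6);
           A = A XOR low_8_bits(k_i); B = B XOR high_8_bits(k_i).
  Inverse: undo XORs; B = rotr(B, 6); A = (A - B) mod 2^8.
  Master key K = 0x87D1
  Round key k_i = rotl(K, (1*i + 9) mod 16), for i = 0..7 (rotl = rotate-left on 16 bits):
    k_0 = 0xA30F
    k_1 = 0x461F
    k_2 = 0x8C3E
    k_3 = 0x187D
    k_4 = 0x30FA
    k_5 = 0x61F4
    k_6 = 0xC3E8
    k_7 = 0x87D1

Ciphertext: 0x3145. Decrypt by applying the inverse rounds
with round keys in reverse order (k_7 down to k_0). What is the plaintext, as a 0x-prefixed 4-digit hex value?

0x5935

s_0 = ciphertext = 0x3145
s_1 = InvRound(s_0, k_7) = 0xD50B
s_2 = InvRound(s_1, k_6) = 0x1A23
s_3 = InvRound(s_2, k_5) = 0xE509
s_4 = InvRound(s_3, k_4) = 0x3BE4
s_5 = InvRound(s_4, k_3) = 0x53F3
s_6 = InvRound(s_5, k_2) = 0x70FD
s_7 = InvRound(s_6, k_1) = 0x81EE
s_8 = InvRound(s_7, k_0) = 0x5935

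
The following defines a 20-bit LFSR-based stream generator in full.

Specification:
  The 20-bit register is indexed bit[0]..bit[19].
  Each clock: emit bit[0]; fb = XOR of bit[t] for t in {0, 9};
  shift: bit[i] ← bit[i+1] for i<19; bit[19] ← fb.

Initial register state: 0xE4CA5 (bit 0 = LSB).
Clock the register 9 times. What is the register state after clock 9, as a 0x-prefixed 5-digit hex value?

0xC1F26

reg_0 = 0xE4CA5
clock 1: out=1, reg = 0xF2652
clock 2: out=0, reg = 0xF9329
clock 3: out=1, reg = 0x7C994
clock 4: out=0, reg = 0x3E4CA
clock 5: out=0, reg = 0x1F265
clock 6: out=1, reg = 0x0F932
clock 7: out=0, reg = 0x07C99
clock 8: out=1, reg = 0x83E4C
clock 9: out=0, reg = 0xC1F26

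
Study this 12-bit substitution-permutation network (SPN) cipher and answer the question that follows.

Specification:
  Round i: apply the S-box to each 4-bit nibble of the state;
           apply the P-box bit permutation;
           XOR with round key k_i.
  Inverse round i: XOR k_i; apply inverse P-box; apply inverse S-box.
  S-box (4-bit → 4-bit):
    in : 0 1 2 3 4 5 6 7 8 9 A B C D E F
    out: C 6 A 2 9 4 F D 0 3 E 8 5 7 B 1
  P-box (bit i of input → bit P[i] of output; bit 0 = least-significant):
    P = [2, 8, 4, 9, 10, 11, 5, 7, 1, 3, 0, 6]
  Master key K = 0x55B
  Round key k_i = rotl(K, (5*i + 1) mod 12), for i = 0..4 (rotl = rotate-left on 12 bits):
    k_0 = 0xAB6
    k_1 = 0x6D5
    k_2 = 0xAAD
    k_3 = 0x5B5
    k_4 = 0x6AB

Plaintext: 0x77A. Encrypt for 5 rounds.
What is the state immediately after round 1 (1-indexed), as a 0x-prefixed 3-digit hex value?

0xD45

s_0 = plaintext = 0x77A
s_1 = Round(s_0, k_0) = 0xD45
s_2 = Round(s_1, k_1) = 0x24E
s_3 = Round(s_2, k_2) = 0xD61
s_4 = Round(s_3, k_3) = 0x80E
s_5 = Round(s_4, k_4) = 0x50F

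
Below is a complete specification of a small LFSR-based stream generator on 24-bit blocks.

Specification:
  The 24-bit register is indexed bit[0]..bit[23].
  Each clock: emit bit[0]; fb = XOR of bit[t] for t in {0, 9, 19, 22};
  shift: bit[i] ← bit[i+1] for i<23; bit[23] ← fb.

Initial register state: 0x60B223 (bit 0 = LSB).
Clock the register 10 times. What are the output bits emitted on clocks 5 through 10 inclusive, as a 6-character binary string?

reg_0 = 0x60B223
clock 1: out=1, reg = 0xB05911
clock 2: out=1, reg = 0xD82C88
clock 3: out=0, reg = 0x6C1644
clock 4: out=0, reg = 0xB60B22
clock 5: out=0, reg = 0xDB0591
clock 6: out=1, reg = 0xED82C8
clock 7: out=0, reg = 0xF6C164
clock 8: out=0, reg = 0xFB60B2
clock 9: out=0, reg = 0x7DB059
clock 10: out=1, reg = 0xBED82C

010001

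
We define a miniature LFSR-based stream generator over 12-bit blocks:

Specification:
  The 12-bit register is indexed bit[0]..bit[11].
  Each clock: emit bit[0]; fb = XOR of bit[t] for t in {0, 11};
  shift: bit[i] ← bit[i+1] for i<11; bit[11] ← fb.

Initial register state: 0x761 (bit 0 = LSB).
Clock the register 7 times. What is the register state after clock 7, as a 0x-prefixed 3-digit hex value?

reg_0 = 0x761
clock 1: out=1, reg = 0xBB0
clock 2: out=0, reg = 0xDD8
clock 3: out=0, reg = 0xEEC
clock 4: out=0, reg = 0xF76
clock 5: out=0, reg = 0xFBB
clock 6: out=1, reg = 0x7DD
clock 7: out=1, reg = 0xBEE

0xBEE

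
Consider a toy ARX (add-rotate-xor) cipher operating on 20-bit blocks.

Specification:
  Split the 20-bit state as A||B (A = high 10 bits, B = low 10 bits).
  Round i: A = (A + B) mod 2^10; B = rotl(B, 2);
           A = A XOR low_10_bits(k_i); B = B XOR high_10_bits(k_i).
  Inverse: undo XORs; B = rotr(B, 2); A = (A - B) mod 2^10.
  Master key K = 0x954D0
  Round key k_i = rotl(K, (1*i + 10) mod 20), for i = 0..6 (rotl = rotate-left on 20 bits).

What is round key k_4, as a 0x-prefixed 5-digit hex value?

K = 0x954D0
k_0 = rotl(K, (1*0+10) mod 20) = rotl(K, 10) = 0x34255
k_1 = rotl(K, (1*1+10) mod 20) = rotl(K, 11) = 0x684AA
k_2 = rotl(K, (1*2+10) mod 20) = rotl(K, 12) = 0xD0954
k_3 = rotl(K, (1*3+10) mod 20) = rotl(K, 13) = 0xA12A9
k_4 = rotl(K, (1*4+10) mod 20) = rotl(K, 14) = 0x42553

0x42553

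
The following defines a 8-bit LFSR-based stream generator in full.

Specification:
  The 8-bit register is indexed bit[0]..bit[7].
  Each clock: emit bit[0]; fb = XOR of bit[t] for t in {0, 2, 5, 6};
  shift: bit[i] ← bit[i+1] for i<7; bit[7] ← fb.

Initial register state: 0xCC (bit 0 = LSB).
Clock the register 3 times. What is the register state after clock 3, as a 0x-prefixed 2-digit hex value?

reg_0 = 0xCC
clock 1: out=0, reg = 0x66
clock 2: out=0, reg = 0xB3
clock 3: out=1, reg = 0x59

0x59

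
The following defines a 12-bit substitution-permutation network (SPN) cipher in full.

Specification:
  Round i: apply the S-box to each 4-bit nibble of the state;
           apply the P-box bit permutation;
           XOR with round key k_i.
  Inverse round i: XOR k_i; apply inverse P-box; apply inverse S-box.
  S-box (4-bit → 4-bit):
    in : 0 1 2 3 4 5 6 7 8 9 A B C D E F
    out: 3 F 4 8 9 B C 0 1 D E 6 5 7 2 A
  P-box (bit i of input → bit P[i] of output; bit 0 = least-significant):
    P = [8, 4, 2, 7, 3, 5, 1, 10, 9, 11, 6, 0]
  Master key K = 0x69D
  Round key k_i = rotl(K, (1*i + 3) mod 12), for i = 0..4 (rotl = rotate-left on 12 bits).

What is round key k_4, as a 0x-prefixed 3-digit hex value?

K = 0x69D
k_0 = rotl(K, (1*0+3) mod 12) = rotl(K, 3) = 0x4EB
k_1 = rotl(K, (1*1+3) mod 12) = rotl(K, 4) = 0x9D6
k_2 = rotl(K, (1*2+3) mod 12) = rotl(K, 5) = 0x3AD
k_3 = rotl(K, (1*3+3) mod 12) = rotl(K, 6) = 0x75A
k_4 = rotl(K, (1*4+3) mod 12) = rotl(K, 7) = 0xEB4

0xEB4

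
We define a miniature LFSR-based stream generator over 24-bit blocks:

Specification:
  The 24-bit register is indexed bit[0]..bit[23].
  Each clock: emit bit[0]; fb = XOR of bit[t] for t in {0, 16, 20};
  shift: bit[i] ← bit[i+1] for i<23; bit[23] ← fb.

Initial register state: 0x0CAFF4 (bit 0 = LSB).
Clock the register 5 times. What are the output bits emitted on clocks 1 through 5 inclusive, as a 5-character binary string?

00101

reg_0 = 0x0CAFF4
clock 1: out=0, reg = 0x0657FA
clock 2: out=0, reg = 0x032BFD
clock 3: out=1, reg = 0x0195FE
clock 4: out=0, reg = 0x80CAFF
clock 5: out=1, reg = 0xC0657F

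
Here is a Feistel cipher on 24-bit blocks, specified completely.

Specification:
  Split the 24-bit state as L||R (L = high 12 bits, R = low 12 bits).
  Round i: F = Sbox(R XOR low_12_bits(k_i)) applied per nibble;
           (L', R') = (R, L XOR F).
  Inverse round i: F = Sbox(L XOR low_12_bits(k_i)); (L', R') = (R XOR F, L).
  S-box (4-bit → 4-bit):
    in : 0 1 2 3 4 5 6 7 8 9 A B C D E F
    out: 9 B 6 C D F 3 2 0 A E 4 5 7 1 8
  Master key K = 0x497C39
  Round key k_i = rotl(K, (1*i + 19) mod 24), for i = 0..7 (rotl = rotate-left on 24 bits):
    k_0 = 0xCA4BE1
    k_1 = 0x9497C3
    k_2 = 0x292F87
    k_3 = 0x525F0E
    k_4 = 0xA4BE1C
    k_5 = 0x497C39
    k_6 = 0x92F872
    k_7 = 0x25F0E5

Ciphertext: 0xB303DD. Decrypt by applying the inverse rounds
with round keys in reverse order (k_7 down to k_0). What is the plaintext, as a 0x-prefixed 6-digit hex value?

s_0 = ciphertext = 0xB303DD
s_1 = InvRound(s_0, k_7) = 0x7A2B30
s_2 = InvRound(s_1, k_6) = 0x3497A2
s_3 = InvRound(s_2, k_5) = 0xF8B349
s_4 = InvRound(s_3, k_4) = 0x8EBF8B
s_5 = InvRound(s_4, k_3) = 0xD948EB
s_6 = InvRound(s_5, k_2) = 0xE57D94
s_7 = InvRound(s_6, k_1) = 0x739E57
s_8 = InvRound(s_7, k_0) = 0xB27739

0xB27739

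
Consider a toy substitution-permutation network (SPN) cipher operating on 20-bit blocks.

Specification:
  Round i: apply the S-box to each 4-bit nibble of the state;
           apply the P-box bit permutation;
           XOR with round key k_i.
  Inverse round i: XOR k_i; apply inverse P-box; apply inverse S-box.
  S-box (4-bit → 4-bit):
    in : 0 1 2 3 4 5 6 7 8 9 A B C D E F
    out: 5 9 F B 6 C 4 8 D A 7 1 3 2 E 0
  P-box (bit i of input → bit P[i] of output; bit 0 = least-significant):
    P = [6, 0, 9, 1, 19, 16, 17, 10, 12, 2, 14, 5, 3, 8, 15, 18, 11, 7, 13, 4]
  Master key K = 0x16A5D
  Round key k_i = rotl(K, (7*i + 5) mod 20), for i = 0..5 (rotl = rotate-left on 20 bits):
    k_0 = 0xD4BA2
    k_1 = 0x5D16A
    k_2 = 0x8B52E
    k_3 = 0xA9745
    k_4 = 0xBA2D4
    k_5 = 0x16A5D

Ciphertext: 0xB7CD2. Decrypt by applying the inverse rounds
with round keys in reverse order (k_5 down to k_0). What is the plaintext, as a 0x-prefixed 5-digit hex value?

0x11340

s_0 = ciphertext = 0xB7CD2
s_1 = InvRound(s_0, k_5) = 0xDBC8E
s_2 = InvRound(s_1, k_4) = 0x11B58
s_3 = InvRound(s_2, k_3) = 0x10D2D
s_4 = InvRound(s_3, k_2) = 0x06BC9
s_5 = InvRound(s_4, k_1) = 0xA51DE
s_6 = InvRound(s_5, k_0) = 0x11340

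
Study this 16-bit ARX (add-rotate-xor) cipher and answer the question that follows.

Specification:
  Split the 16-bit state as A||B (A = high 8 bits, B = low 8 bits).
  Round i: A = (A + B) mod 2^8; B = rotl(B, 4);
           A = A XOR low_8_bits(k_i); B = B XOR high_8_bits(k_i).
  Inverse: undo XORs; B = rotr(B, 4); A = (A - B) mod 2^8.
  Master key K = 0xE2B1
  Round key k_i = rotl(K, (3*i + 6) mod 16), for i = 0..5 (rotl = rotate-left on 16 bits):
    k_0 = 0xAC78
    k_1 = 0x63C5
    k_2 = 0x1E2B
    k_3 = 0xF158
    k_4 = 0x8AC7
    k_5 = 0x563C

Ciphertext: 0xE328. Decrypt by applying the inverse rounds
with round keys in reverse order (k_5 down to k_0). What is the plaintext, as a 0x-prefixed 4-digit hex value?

s_0 = ciphertext = 0xE328
s_1 = InvRound(s_0, k_5) = 0xF8E7
s_2 = InvRound(s_1, k_4) = 0x69D6
s_3 = InvRound(s_2, k_3) = 0xBF72
s_4 = InvRound(s_3, k_2) = 0xCEC6
s_5 = InvRound(s_4, k_1) = 0xB15A
s_6 = InvRound(s_5, k_0) = 0x5A6F

0x5A6F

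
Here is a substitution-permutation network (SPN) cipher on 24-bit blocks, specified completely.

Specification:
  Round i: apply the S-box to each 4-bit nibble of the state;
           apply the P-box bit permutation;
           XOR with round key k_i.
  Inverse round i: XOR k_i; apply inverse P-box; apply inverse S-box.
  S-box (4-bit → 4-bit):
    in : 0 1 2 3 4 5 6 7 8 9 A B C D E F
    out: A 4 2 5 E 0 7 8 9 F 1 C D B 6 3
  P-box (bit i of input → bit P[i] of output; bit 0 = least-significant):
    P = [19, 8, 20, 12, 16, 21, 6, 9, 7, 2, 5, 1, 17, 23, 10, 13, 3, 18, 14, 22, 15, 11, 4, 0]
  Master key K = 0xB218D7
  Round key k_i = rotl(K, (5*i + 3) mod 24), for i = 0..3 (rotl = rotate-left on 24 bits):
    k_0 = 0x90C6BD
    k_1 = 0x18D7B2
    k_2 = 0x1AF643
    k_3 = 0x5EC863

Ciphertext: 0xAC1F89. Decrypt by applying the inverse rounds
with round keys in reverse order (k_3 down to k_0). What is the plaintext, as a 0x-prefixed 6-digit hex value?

0x5118ED

s_0 = ciphertext = 0xAC1F89
s_1 = InvRound(s_0, k_3) = 0xAC6C44
s_2 = InvRound(s_1, k_2) = 0xD2F00B
s_3 = InvRound(s_2, k_1) = 0xB8937F
s_4 = InvRound(s_3, k_0) = 0x5118ED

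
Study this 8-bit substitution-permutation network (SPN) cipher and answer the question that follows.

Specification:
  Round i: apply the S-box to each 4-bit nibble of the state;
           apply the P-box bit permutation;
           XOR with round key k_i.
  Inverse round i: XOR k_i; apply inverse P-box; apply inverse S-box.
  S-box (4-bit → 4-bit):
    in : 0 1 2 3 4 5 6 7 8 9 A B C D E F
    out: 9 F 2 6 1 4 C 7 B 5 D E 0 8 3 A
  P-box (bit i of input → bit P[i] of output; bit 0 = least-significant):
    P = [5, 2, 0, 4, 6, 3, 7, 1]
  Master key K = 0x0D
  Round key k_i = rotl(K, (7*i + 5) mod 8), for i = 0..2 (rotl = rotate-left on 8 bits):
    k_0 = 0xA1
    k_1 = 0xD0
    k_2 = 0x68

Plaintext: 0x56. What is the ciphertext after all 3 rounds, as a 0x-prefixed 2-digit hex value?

0xDE

s_0 = plaintext = 0x56
s_1 = Round(s_0, k_0) = 0x30
s_2 = Round(s_1, k_1) = 0x68
s_3 = Round(s_2, k_2) = 0xDE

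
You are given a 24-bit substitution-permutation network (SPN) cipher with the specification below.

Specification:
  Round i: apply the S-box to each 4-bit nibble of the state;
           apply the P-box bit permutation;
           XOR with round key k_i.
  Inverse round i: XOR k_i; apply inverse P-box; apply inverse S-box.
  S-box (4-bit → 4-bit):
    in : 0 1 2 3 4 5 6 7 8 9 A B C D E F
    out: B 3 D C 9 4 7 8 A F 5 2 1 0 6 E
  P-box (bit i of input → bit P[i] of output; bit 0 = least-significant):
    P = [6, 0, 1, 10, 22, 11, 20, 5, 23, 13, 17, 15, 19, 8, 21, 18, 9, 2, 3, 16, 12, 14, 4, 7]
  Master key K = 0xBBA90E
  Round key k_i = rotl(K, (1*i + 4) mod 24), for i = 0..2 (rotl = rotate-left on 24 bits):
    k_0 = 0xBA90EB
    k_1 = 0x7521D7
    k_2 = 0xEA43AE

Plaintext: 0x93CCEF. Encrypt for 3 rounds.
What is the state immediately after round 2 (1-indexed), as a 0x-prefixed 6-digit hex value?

0xFC352E

s_0 = plaintext = 0x93CCEF
s_1 = Round(s_0, k_0) = 0x23CC70
s_2 = Round(s_1, k_1) = 0xFC352E
s_3 = Round(s_2, k_2) = 0x9C011D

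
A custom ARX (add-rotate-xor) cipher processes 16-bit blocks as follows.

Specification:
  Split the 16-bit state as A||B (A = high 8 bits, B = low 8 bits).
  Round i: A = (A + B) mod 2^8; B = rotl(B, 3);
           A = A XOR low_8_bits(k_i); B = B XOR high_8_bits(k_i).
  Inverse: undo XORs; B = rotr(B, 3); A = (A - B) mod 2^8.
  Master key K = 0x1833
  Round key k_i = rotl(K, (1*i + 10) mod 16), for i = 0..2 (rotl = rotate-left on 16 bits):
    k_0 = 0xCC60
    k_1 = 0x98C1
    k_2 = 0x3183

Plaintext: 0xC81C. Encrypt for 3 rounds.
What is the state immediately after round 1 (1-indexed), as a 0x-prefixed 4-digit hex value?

s_0 = plaintext = 0xC81C
s_1 = Round(s_0, k_0) = 0x842C
s_2 = Round(s_1, k_1) = 0x71F9
s_3 = Round(s_2, k_2) = 0xE9FE

0x842C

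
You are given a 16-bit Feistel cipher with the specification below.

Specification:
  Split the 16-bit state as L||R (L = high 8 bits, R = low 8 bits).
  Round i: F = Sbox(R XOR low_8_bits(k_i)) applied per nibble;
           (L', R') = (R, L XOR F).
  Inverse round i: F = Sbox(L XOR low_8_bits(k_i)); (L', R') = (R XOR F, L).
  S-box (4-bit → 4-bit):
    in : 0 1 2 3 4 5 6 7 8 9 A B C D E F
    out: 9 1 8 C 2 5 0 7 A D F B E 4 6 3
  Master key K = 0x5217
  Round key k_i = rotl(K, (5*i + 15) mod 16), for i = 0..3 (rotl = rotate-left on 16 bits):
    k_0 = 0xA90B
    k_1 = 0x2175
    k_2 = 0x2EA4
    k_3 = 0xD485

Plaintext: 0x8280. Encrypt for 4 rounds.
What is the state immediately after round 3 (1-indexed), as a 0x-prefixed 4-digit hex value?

0xDE56

s_0 = plaintext = 0x8280
s_1 = Round(s_0, k_0) = 0x8029
s_2 = Round(s_1, k_1) = 0x29DE
s_3 = Round(s_2, k_2) = 0xDE56
s_4 = Round(s_3, k_3) = 0x5692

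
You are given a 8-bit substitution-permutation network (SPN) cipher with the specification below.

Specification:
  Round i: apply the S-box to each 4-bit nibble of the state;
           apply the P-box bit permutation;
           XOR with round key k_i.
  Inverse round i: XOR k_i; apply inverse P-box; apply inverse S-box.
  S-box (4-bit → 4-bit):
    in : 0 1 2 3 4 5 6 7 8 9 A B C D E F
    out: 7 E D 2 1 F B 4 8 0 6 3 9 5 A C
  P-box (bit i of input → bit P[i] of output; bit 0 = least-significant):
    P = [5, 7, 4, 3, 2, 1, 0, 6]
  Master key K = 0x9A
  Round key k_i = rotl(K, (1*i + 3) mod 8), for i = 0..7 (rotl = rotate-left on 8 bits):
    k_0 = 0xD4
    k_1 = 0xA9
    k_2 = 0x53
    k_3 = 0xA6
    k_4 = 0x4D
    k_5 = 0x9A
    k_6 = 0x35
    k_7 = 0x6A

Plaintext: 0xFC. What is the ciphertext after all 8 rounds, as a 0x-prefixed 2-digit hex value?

s_0 = plaintext = 0xFC
s_1 = Round(s_0, k_0) = 0xBD
s_2 = Round(s_1, k_1) = 0x9F
s_3 = Round(s_2, k_2) = 0x4B
s_4 = Round(s_3, k_3) = 0x02
s_5 = Round(s_4, k_4) = 0x72
s_6 = Round(s_5, k_5) = 0xA3
s_7 = Round(s_6, k_6) = 0xB6
s_8 = Round(s_7, k_7) = 0xC4

0xC4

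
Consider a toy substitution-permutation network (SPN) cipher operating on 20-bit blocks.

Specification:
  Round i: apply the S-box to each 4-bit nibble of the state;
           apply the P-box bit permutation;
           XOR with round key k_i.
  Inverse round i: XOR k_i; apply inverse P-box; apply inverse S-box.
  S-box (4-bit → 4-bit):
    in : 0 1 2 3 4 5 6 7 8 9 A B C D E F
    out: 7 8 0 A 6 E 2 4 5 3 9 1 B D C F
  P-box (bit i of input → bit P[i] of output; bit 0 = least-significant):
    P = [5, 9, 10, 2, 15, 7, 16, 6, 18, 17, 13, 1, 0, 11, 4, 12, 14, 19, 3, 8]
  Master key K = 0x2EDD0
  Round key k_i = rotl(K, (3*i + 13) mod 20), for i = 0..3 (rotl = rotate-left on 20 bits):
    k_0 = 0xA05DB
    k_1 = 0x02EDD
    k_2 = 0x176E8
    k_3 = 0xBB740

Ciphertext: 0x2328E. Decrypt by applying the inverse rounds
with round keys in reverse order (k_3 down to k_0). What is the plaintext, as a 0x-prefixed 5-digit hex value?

s_0 = ciphertext = 0x2328E
s_1 = InvRound(s_0, k_3) = 0x521FE
s_2 = InvRound(s_1, k_2) = 0xAEA25
s_3 = InvRound(s_2, k_1) = 0x076C8
s_4 = InvRound(s_3, k_0) = 0xCD526

0xCD526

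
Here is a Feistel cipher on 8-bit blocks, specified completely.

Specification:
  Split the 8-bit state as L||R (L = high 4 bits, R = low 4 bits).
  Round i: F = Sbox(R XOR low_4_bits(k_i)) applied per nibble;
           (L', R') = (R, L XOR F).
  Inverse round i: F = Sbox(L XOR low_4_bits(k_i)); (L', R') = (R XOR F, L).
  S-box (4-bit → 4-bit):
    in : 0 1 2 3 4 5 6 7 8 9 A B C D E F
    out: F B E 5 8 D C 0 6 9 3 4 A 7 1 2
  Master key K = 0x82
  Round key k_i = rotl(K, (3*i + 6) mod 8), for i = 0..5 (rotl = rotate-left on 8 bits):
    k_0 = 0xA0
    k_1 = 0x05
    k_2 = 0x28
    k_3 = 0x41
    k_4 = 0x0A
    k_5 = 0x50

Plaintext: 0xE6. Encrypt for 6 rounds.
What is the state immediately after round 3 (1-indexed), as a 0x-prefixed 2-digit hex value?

s_0 = plaintext = 0xE6
s_1 = Round(s_0, k_0) = 0x62
s_2 = Round(s_1, k_1) = 0x26
s_3 = Round(s_2, k_2) = 0x63
s_4 = Round(s_3, k_3) = 0x38
s_5 = Round(s_4, k_4) = 0x8D
s_6 = Round(s_5, k_5) = 0xDF

0x63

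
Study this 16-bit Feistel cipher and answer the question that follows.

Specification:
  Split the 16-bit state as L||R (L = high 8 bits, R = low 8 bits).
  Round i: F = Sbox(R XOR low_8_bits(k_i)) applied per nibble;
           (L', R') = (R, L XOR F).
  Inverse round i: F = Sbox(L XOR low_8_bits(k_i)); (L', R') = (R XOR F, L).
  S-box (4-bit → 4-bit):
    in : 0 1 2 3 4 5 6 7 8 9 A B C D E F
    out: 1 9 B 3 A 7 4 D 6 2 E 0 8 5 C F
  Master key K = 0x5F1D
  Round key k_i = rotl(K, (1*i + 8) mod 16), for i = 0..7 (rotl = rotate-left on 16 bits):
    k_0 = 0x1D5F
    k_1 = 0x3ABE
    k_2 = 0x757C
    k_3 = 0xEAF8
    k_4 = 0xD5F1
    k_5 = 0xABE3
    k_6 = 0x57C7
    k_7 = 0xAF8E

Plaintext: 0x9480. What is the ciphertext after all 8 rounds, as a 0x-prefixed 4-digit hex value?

0xB495

s_0 = plaintext = 0x9480
s_1 = Round(s_0, k_0) = 0x80CB
s_2 = Round(s_1, k_1) = 0xCB57
s_3 = Round(s_2, k_2) = 0x577B
s_4 = Round(s_3, k_3) = 0x7B34
s_5 = Round(s_4, k_4) = 0x34FC
s_6 = Round(s_5, k_5) = 0xFCAB
s_7 = Round(s_6, k_6) = 0xABB4
s_8 = Round(s_7, k_7) = 0xB495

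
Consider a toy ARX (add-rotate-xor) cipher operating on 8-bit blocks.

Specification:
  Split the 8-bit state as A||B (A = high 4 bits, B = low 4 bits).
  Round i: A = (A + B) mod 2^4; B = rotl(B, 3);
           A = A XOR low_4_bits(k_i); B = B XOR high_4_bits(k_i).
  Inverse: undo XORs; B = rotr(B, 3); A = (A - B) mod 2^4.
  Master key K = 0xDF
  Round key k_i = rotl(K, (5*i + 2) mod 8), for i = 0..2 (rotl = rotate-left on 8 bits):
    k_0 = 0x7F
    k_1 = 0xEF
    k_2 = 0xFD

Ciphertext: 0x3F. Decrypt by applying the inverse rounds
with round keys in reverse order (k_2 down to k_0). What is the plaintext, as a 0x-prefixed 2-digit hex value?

s_0 = ciphertext = 0x3F
s_1 = InvRound(s_0, k_2) = 0xE0
s_2 = InvRound(s_1, k_1) = 0x4D
s_3 = InvRound(s_2, k_0) = 0x65

0x65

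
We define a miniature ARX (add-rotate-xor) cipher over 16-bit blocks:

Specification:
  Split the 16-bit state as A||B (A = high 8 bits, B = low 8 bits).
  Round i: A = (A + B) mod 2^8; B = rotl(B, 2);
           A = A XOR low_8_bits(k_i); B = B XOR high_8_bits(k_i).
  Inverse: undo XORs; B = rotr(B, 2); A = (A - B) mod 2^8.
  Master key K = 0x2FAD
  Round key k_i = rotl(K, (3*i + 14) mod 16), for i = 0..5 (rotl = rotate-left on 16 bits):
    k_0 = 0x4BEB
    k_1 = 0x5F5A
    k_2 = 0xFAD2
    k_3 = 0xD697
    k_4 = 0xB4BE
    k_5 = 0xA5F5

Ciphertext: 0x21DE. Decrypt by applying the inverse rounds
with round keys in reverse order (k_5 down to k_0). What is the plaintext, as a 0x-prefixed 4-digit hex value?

0xBC80

s_0 = ciphertext = 0x21DE
s_1 = InvRound(s_0, k_5) = 0xF6DE
s_2 = InvRound(s_1, k_4) = 0xAE9A
s_3 = InvRound(s_2, k_3) = 0x2613
s_4 = InvRound(s_3, k_2) = 0x7A7A
s_5 = InvRound(s_4, k_1) = 0xD749
s_6 = InvRound(s_5, k_0) = 0xBC80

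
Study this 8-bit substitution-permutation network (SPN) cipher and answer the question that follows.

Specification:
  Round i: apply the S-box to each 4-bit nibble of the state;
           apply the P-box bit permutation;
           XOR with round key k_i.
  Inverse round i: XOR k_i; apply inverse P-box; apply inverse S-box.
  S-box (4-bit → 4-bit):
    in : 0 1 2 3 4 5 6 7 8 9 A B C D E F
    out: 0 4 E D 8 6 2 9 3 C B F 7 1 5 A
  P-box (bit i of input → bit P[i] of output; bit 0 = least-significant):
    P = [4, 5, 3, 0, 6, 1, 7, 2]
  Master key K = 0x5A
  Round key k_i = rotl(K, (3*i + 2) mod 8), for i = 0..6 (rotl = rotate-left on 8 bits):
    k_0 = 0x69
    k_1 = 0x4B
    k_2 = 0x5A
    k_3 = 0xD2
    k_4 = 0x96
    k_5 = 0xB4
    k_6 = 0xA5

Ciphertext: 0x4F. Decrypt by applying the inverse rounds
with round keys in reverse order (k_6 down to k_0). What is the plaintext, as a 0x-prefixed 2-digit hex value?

0x1D

s_0 = ciphertext = 0x4F
s_1 = InvRound(s_0, k_6) = 0xC5
s_2 = InvRound(s_1, k_5) = 0xDA
s_3 = InvRound(s_2, k_4) = 0x71
s_4 = InvRound(s_3, k_3) = 0x5F
s_5 = InvRound(s_4, k_2) = 0x44
s_6 = InvRound(s_5, k_1) = 0xF9
s_7 = InvRound(s_6, k_0) = 0x1D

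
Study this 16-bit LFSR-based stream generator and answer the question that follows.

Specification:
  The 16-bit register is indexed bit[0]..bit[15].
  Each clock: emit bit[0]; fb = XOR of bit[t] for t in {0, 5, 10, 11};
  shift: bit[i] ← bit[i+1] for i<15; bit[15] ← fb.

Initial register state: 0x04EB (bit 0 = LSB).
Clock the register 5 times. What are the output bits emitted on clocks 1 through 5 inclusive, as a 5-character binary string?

11010

reg_0 = 0x04EB
clock 1: out=1, reg = 0x8275
clock 2: out=1, reg = 0x413A
clock 3: out=0, reg = 0xA09D
clock 4: out=1, reg = 0xD04E
clock 5: out=0, reg = 0x6827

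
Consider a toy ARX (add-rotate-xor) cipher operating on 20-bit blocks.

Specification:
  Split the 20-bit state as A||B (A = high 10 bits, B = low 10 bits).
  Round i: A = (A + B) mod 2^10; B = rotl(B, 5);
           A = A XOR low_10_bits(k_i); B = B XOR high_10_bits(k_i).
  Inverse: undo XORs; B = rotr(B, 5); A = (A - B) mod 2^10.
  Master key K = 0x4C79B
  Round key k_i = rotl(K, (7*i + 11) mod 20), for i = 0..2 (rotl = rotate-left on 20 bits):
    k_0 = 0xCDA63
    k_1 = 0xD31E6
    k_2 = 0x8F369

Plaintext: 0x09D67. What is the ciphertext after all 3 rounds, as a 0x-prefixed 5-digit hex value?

s_0 = plaintext = 0x09D67
s_1 = Round(s_0, k_0) = 0xFB7DD
s_2 = Round(s_1, k_1) = 0x8B0F2
s_3 = Round(s_2, k_2) = 0x1DC7B

0x1DC7B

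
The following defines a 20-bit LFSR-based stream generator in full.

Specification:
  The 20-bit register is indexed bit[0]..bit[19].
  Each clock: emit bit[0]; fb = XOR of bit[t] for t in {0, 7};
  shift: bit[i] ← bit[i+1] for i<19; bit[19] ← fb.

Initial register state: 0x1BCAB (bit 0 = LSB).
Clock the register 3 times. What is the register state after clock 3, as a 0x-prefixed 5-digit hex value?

reg_0 = 0x1BCAB
clock 1: out=1, reg = 0x0DE55
clock 2: out=1, reg = 0x86F2A
clock 3: out=0, reg = 0x43795

0x43795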